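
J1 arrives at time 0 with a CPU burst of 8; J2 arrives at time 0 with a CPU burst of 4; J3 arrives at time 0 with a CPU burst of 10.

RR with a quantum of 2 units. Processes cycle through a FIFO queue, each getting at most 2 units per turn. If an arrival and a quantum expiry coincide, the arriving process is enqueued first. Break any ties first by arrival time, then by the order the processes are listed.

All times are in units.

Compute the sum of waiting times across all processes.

28

Schedule: | J1 0-2 | J2 2-4 | J3 4-6 | J1 6-8 | J2 8-10 | J3 10-12 | J1 12-14 | J3 14-16 | J1 16-18 | J3 18-22 |
Completion: J1=18  J2=10  J3=22
Turnaround (C−A): J1=18  J2=10  J3=22
Waiting = turnaround − burst: J1=10, J2=6, J3=12
Total waiting = 10 + 6 + 12 = 28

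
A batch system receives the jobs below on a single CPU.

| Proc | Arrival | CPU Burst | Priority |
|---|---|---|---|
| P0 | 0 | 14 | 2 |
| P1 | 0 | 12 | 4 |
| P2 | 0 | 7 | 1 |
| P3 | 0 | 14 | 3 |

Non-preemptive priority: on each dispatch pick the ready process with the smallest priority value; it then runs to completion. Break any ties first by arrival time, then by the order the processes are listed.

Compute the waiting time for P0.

7

Schedule: | P2 0-7 | P0 7-21 | P3 21-35 | P1 35-47 |
Completion: P0=21  P1=47  P2=7  P3=35
Waiting(P0) = turnaround − burst = 21 − 14 = 7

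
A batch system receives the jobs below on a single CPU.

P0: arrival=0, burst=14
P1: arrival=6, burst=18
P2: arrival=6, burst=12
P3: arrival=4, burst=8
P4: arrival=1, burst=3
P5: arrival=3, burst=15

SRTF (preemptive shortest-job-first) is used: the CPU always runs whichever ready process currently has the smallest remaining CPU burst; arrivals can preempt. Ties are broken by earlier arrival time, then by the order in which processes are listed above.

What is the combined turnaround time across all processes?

179

Timeline: | P0 0-1 | P4 1-4 | P3 4-12 | P2 12-24 | P0 24-37 | P5 37-52 | P1 52-70 |
Completion: P0=37  P1=70  P2=24  P3=12  P4=4  P5=52
Turnaround (C−A): P0=37  P1=64  P2=18  P3=8  P4=3  P5=49
Turnaround = completion − arrival: P0=37, P1=64, P2=18, P3=8, P4=3, P5=49
Total turnaround = 37 + 64 + 18 + 8 + 3 + 49 = 179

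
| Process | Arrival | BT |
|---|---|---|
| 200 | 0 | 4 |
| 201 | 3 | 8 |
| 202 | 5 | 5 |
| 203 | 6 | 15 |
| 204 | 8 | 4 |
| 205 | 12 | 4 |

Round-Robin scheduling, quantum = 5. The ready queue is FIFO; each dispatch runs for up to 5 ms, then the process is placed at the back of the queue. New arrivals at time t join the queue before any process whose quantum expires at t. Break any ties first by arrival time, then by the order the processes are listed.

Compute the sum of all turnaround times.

Schedule: | 200 0-4 | 201 4-9 | 202 9-14 | 203 14-19 | 204 19-23 | 201 23-26 | 205 26-30 | 203 30-40 |
Completion: 200=4  201=26  202=14  203=40  204=23  205=30
Turnaround = completion − arrival: 200=4, 201=23, 202=9, 203=34, 204=15, 205=18
Total turnaround = 4 + 23 + 9 + 34 + 15 + 18 = 103

103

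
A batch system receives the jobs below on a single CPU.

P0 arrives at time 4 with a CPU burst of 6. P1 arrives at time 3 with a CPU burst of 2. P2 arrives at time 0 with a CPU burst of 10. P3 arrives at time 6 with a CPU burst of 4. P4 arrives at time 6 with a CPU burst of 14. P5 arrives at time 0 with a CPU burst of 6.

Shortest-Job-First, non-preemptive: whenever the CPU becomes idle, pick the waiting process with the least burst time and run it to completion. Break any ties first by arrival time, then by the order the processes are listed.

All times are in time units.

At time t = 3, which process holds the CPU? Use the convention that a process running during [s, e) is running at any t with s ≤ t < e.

P5

Timeline: | P5 0-6 | P1 6-8 | P3 8-12 | P0 12-18 | P2 18-28 | P4 28-42 |
Completion: P0=18  P1=8  P2=28  P3=12  P4=42  P5=6
Turnaround (C−A): P0=14  P1=5  P2=28  P3=6  P4=36  P5=6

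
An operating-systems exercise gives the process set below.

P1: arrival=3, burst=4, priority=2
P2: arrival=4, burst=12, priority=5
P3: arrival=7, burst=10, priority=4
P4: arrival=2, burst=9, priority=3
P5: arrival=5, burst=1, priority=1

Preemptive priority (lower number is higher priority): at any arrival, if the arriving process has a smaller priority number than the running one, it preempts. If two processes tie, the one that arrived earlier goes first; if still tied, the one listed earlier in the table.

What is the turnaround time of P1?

5

Schedule: | idle 0-2 | P4 2-3 | P1 3-5 | P5 5-6 | P1 6-8 | P4 8-16 | P3 16-26 | P2 26-38 |
Completion: P1=8  P2=38  P3=26  P4=16  P5=6
Turnaround (C−A): P1=5  P2=34  P3=19  P4=14  P5=1
Turnaround(P1) = completion − arrival = 8 − 3 = 5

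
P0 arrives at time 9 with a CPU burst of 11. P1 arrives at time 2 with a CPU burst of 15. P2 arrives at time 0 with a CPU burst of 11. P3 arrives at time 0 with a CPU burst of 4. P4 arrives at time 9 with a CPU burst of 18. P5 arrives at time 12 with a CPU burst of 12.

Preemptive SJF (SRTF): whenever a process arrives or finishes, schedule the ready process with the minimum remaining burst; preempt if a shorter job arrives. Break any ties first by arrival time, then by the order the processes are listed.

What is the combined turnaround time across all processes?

175

Gantt: | P3 0-4 | P2 4-15 | P0 15-26 | P5 26-38 | P1 38-53 | P4 53-71 |
Completion: P0=26  P1=53  P2=15  P3=4  P4=71  P5=38
Turnaround (C−A): P0=17  P1=51  P2=15  P3=4  P4=62  P5=26
Turnaround = completion − arrival: P0=17, P1=51, P2=15, P3=4, P4=62, P5=26
Total turnaround = 17 + 51 + 15 + 4 + 62 + 26 = 175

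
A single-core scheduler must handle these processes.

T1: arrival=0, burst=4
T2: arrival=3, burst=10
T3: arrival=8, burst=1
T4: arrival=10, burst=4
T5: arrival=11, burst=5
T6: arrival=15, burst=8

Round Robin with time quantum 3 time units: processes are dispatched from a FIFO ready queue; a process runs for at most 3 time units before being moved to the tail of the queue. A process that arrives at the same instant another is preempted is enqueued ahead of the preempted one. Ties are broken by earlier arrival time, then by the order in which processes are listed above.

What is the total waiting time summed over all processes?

Timeline: | T1 0-3 | T2 3-6 | T1 6-7 | T2 7-10 | T3 10-11 | T4 11-14 | T2 14-17 | T5 17-20 | T4 20-21 | T6 21-24 | T2 24-25 | T5 25-27 | T6 27-32 |
Completion: T1=7  T2=25  T3=11  T4=21  T5=27  T6=32
Waiting = turnaround − burst: T1=3, T2=12, T3=2, T4=7, T5=11, T6=9
Total waiting = 3 + 12 + 2 + 7 + 11 + 9 = 44

44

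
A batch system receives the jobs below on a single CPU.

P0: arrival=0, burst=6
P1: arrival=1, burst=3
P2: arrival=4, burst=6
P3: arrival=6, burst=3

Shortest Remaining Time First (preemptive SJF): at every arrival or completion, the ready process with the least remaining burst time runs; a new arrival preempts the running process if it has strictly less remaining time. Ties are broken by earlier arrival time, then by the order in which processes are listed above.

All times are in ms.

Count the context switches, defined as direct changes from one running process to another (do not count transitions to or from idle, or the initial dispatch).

4

Timeline: | P0 0-1 | P1 1-4 | P0 4-9 | P3 9-12 | P2 12-18 |
Completion: P0=9  P1=4  P2=18  P3=12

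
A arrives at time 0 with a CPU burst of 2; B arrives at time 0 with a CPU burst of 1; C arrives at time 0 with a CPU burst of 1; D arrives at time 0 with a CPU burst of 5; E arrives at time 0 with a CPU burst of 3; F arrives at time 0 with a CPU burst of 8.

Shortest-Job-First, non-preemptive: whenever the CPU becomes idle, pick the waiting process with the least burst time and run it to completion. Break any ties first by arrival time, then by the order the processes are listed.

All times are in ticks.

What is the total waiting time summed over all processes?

Gantt: | B 0-1 | C 1-2 | A 2-4 | E 4-7 | D 7-12 | F 12-20 |
Completion: A=4  B=1  C=2  D=12  E=7  F=20
Waiting = turnaround − burst: A=2, B=0, C=1, D=7, E=4, F=12
Total waiting = 2 + 0 + 1 + 7 + 4 + 12 = 26

26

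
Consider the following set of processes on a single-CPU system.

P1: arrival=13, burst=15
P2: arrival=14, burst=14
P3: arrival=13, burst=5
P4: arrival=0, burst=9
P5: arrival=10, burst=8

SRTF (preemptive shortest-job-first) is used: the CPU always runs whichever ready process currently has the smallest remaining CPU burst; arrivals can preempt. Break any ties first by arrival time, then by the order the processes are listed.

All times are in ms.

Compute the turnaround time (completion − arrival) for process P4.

9

Timeline: | P4 0-9 | idle 9-10 | P5 10-18 | P3 18-23 | P2 23-37 | P1 37-52 |
Completion: P1=52  P2=37  P3=23  P4=9  P5=18
Turnaround (C−A): P1=39  P2=23  P3=10  P4=9  P5=8
Turnaround(P4) = completion − arrival = 9 − 0 = 9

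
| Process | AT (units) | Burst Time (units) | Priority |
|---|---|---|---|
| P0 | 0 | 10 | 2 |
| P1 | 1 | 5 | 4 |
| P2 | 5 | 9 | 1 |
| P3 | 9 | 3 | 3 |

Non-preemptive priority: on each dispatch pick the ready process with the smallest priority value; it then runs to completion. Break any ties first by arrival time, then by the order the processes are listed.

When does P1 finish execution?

27

Schedule: | P0 0-10 | P2 10-19 | P3 19-22 | P1 22-27 |
Completion: P0=10  P1=27  P2=19  P3=22
Turnaround (C−A): P0=10  P1=26  P2=14  P3=13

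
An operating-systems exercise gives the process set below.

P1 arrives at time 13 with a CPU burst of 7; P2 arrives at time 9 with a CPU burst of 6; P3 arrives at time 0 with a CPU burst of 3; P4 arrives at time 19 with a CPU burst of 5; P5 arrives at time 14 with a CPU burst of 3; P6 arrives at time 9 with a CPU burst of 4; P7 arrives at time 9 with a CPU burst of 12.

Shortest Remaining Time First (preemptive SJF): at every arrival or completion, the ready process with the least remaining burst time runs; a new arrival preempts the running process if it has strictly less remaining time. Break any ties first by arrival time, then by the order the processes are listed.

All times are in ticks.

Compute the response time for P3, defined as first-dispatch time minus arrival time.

0

Timeline: | P3 0-3 | idle 3-9 | P6 9-13 | P2 13-14 | P5 14-17 | P2 17-22 | P4 22-27 | P1 27-34 | P7 34-46 |
Completion: P1=34  P2=22  P3=3  P4=27  P5=17  P6=13  P7=46
Turnaround (C−A): P1=21  P2=13  P3=3  P4=8  P5=3  P6=4  P7=37
Response(P3) = first start − arrival = 0 − 0 = 0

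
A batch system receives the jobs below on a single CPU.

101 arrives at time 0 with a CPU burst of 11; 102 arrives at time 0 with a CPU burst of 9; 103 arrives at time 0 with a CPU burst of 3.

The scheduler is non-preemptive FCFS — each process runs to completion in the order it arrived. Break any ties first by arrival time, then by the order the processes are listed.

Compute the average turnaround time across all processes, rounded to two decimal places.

18.00

Timeline: | 101 0-11 | 102 11-20 | 103 20-23 |
Completion: 101=11  102=20  103=23
Turnaround times: 101=11, 102=20, 103=23
Average turnaround = (11+20+23) / 3 = 54/3 = 18.00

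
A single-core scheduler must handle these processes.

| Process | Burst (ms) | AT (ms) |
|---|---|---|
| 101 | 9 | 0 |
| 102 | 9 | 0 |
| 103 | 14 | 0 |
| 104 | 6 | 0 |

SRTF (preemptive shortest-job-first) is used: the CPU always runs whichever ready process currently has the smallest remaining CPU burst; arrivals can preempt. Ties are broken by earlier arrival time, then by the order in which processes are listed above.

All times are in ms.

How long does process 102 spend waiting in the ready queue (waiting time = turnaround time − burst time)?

Timeline: | 104 0-6 | 101 6-15 | 102 15-24 | 103 24-38 |
Completion: 101=15  102=24  103=38  104=6
Turnaround (C−A): 101=15  102=24  103=38  104=6
Waiting(102) = turnaround − burst = 24 − 9 = 15

15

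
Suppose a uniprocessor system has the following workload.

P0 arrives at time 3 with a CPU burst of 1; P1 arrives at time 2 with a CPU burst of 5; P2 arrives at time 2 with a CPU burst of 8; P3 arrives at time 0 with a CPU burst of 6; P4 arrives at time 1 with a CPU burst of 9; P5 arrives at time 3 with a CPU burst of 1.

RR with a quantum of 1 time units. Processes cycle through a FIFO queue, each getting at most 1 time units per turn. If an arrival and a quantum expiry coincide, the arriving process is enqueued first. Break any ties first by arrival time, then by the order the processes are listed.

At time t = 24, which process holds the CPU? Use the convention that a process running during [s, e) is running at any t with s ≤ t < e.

P2

Timeline: | P3 0-1 | P4 1-2 | P3 2-3 | P1 3-4 | P2 4-5 | P4 5-6 | P0 6-7 | P5 7-8 | P3 8-9 | P1 9-10 | P2 10-11 | P4 11-12 | P3 12-13 | P1 13-14 | P2 14-15 | P4 15-16 | P3 16-17 | P1 17-18 | P2 18-19 | P4 19-20 | P3 20-21 | P1 21-22 | P2 22-23 | P4 23-24 | P2 24-25 | P4 25-26 | P2 26-27 | P4 27-28 | P2 28-29 | P4 29-30 |
Completion: P0=7  P1=22  P2=29  P3=21  P4=30  P5=8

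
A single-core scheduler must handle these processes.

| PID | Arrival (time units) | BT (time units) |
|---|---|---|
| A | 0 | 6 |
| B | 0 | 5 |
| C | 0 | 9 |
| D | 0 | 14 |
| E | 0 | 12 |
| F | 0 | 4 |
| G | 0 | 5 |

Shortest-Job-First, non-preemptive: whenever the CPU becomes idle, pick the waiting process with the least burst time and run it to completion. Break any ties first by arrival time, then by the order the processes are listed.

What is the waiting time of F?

Gantt: | F 0-4 | B 4-9 | G 9-14 | A 14-20 | C 20-29 | E 29-41 | D 41-55 |
Completion: A=20  B=9  C=29  D=55  E=41  F=4  G=14
Waiting(F) = turnaround − burst = 4 − 4 = 0

0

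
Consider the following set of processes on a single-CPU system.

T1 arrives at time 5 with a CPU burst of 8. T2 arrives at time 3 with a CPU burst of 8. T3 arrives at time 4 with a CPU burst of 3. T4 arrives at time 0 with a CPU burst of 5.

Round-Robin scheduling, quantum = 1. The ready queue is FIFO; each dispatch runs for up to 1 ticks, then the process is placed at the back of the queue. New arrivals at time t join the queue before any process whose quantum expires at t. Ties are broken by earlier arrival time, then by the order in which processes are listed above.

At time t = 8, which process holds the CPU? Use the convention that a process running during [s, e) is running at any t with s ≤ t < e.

T4

Gantt: | T4 0-3 | T2 3-4 | T4 4-5 | T3 5-6 | T2 6-7 | T1 7-8 | T4 8-9 | T3 9-10 | T2 10-11 | T1 11-12 | T3 12-13 | T2 13-14 | T1 14-15 | T2 15-16 | T1 16-17 | T2 17-18 | T1 18-19 | T2 19-20 | T1 20-21 | T2 21-22 | T1 22-24 |
Completion: T1=24  T2=22  T3=13  T4=9
Turnaround (C−A): T1=19  T2=19  T3=9  T4=9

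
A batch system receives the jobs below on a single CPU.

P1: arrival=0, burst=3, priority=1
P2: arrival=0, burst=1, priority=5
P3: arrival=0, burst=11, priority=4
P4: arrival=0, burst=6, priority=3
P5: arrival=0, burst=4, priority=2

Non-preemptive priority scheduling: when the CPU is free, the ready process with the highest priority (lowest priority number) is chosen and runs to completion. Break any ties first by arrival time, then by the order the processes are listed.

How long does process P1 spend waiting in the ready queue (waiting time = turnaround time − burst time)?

0

Timeline: | P1 0-3 | P5 3-7 | P4 7-13 | P3 13-24 | P2 24-25 |
Completion: P1=3  P2=25  P3=24  P4=13  P5=7
Turnaround (C−A): P1=3  P2=25  P3=24  P4=13  P5=7
Waiting(P1) = turnaround − burst = 3 − 3 = 0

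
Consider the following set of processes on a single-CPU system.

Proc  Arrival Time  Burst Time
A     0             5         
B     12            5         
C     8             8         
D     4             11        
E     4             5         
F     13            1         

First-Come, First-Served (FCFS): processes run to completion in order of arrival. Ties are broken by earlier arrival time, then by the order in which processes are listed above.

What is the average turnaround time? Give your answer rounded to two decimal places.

Timeline: | A 0-5 | D 5-16 | E 16-21 | C 21-29 | B 29-34 | F 34-35 |
Completion: A=5  B=34  C=29  D=16  E=21  F=35
Turnaround (C−A): A=5  B=22  C=21  D=12  E=17  F=22
Turnaround times: A=5, B=22, C=21, D=12, E=17, F=22
Average turnaround = (5+22+21+12+17+22) / 6 = 99/6 = 16.50

16.50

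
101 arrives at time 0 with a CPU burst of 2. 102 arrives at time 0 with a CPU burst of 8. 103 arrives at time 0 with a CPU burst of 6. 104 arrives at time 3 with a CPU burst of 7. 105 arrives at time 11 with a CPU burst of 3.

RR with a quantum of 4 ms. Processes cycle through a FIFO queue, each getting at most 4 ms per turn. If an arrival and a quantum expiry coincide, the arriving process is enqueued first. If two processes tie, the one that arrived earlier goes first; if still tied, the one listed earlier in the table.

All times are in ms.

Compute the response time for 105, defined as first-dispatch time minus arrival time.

9

Timeline: | 101 0-2 | 102 2-6 | 103 6-10 | 104 10-14 | 102 14-18 | 103 18-20 | 105 20-23 | 104 23-26 |
Completion: 101=2  102=18  103=20  104=26  105=23
Turnaround (C−A): 101=2  102=18  103=20  104=23  105=12
Response(105) = first start − arrival = 20 − 11 = 9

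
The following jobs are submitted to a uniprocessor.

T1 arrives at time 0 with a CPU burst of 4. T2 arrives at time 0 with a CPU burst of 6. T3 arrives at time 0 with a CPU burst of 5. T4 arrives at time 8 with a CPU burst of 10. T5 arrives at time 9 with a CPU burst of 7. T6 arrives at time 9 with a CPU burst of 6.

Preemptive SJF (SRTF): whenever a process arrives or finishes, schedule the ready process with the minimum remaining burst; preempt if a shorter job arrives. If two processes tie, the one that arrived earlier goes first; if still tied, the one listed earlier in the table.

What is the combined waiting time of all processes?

51

Timeline: | T1 0-4 | T3 4-9 | T2 9-15 | T6 15-21 | T5 21-28 | T4 28-38 |
Completion: T1=4  T2=15  T3=9  T4=38  T5=28  T6=21
Turnaround (C−A): T1=4  T2=15  T3=9  T4=30  T5=19  T6=12
Waiting = turnaround − burst: T1=0, T2=9, T3=4, T4=20, T5=12, T6=6
Total waiting = 0 + 9 + 4 + 20 + 12 + 6 = 51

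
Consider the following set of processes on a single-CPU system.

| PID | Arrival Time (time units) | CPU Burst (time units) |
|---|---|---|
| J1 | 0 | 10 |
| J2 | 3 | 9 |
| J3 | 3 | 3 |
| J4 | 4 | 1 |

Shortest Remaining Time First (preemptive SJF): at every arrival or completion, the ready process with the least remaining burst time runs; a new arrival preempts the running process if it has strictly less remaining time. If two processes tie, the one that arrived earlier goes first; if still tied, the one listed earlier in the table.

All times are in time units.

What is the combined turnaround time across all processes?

39

Schedule: | J1 0-3 | J3 3-4 | J4 4-5 | J3 5-7 | J1 7-14 | J2 14-23 |
Completion: J1=14  J2=23  J3=7  J4=5
Turnaround (C−A): J1=14  J2=20  J3=4  J4=1
Turnaround = completion − arrival: J1=14, J2=20, J3=4, J4=1
Total turnaround = 14 + 20 + 4 + 1 = 39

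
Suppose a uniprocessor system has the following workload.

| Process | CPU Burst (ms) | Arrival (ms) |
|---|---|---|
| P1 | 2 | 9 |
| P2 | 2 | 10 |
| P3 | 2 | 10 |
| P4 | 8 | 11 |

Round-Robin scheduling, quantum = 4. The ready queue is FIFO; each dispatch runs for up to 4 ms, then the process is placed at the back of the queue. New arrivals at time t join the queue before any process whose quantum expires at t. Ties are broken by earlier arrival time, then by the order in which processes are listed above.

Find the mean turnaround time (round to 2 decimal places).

5.50

Gantt: | idle 0-9 | P1 9-11 | P2 11-13 | P3 13-15 | P4 15-23 |
Completion: P1=11  P2=13  P3=15  P4=23
Turnaround (C−A): P1=2  P2=3  P3=5  P4=12
Turnaround times: P1=2, P2=3, P3=5, P4=12
Average turnaround = (2+3+5+12) / 4 = 22/4 = 5.50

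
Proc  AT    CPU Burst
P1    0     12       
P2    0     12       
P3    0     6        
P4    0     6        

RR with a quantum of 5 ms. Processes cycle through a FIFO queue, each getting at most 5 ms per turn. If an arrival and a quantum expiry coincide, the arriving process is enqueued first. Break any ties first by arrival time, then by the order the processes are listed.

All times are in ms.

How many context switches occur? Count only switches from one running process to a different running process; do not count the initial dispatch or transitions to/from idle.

9

Gantt: | P1 0-5 | P2 5-10 | P3 10-15 | P4 15-20 | P1 20-25 | P2 25-30 | P3 30-31 | P4 31-32 | P1 32-34 | P2 34-36 |
Completion: P1=34  P2=36  P3=31  P4=32
Turnaround (C−A): P1=34  P2=36  P3=31  P4=32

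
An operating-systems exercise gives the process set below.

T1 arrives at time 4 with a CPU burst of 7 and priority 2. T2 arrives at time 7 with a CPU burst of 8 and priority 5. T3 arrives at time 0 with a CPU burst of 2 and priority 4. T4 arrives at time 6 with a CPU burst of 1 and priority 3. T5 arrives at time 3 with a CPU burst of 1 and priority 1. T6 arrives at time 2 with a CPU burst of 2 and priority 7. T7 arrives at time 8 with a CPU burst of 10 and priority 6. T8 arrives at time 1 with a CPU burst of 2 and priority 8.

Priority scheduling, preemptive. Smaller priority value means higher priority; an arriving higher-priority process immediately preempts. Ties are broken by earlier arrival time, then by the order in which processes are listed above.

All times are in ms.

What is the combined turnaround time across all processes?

112

Schedule: | T3 0-2 | T6 2-3 | T5 3-4 | T1 4-11 | T4 11-12 | T2 12-20 | T7 20-30 | T6 30-31 | T8 31-33 |
Completion: T1=11  T2=20  T3=2  T4=12  T5=4  T6=31  T7=30  T8=33
Turnaround (C−A): T1=7  T2=13  T3=2  T4=6  T5=1  T6=29  T7=22  T8=32
Turnaround = completion − arrival: T1=7, T2=13, T3=2, T4=6, T5=1, T6=29, T7=22, T8=32
Total turnaround = 7 + 13 + 2 + 6 + 1 + 29 + 22 + 32 = 112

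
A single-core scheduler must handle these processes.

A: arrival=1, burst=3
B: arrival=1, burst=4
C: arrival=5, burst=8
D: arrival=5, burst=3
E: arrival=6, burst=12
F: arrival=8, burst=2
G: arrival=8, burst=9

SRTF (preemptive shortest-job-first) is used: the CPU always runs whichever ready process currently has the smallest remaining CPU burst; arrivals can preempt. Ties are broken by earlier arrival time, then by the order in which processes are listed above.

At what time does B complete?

Gantt: | idle 0-1 | A 1-4 | B 4-8 | F 8-10 | D 10-13 | C 13-21 | G 21-30 | E 30-42 |
Completion: A=4  B=8  C=21  D=13  E=42  F=10  G=30

8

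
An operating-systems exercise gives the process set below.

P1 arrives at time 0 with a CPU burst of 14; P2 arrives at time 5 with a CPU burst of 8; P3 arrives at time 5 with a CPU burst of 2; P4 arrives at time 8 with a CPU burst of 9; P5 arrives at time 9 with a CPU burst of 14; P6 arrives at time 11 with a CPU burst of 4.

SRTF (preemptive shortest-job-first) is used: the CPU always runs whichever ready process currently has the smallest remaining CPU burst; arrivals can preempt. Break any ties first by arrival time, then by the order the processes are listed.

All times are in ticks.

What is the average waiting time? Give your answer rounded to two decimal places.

Timeline: | P1 0-5 | P3 5-7 | P2 7-15 | P6 15-19 | P1 19-28 | P4 28-37 | P5 37-51 |
Completion: P1=28  P2=15  P3=7  P4=37  P5=51  P6=19
Waiting times: P1=14, P2=2, P3=0, P4=20, P5=28, P6=4
Average waiting = (14+2+0+20+28+4) / 6 = 68/6 = 11.33

11.33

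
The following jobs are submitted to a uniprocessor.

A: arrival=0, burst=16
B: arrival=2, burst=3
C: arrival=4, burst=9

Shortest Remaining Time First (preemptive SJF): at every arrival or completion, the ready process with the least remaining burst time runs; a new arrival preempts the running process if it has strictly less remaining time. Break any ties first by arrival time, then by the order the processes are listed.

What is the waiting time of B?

0

Timeline: | A 0-2 | B 2-5 | C 5-14 | A 14-28 |
Completion: A=28  B=5  C=14
Turnaround (C−A): A=28  B=3  C=10
Waiting(B) = turnaround − burst = 3 − 3 = 0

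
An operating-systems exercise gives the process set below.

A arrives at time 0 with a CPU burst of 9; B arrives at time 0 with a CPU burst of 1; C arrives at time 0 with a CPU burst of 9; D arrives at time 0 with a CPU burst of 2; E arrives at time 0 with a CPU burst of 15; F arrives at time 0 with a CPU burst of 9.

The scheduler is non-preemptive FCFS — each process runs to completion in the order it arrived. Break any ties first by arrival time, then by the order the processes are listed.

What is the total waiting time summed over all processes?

Gantt: | A 0-9 | B 9-10 | C 10-19 | D 19-21 | E 21-36 | F 36-45 |
Completion: A=9  B=10  C=19  D=21  E=36  F=45
Turnaround (C−A): A=9  B=10  C=19  D=21  E=36  F=45
Waiting = turnaround − burst: A=0, B=9, C=10, D=19, E=21, F=36
Total waiting = 0 + 9 + 10 + 19 + 21 + 36 = 95

95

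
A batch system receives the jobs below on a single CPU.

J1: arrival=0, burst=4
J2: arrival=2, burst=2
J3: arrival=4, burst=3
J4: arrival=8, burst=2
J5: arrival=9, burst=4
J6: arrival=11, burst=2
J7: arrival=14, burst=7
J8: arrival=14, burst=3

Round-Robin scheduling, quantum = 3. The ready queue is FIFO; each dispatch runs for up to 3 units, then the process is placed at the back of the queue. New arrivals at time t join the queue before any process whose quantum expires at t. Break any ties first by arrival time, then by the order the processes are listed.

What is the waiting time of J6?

Schedule: | J1 0-3 | J2 3-5 | J1 5-6 | J3 6-9 | J4 9-11 | J5 11-14 | J6 14-16 | J7 16-19 | J8 19-22 | J5 22-23 | J7 23-27 |
Completion: J1=6  J2=5  J3=9  J4=11  J5=23  J6=16  J7=27  J8=22
Turnaround (C−A): J1=6  J2=3  J3=5  J4=3  J5=14  J6=5  J7=13  J8=8
Waiting(J6) = turnaround − burst = 5 − 2 = 3

3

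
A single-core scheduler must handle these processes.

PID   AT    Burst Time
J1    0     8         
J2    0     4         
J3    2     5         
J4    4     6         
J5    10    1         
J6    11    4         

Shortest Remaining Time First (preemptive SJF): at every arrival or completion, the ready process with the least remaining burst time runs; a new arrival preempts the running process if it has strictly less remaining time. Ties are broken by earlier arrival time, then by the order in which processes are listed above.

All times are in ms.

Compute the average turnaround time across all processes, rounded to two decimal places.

10.00

Gantt: | J2 0-4 | J3 4-9 | J4 9-10 | J5 10-11 | J6 11-15 | J4 15-20 | J1 20-28 |
Completion: J1=28  J2=4  J3=9  J4=20  J5=11  J6=15
Turnaround (C−A): J1=28  J2=4  J3=7  J4=16  J5=1  J6=4
Turnaround times: J1=28, J2=4, J3=7, J4=16, J5=1, J6=4
Average turnaround = (28+4+7+16+1+4) / 6 = 60/6 = 10.00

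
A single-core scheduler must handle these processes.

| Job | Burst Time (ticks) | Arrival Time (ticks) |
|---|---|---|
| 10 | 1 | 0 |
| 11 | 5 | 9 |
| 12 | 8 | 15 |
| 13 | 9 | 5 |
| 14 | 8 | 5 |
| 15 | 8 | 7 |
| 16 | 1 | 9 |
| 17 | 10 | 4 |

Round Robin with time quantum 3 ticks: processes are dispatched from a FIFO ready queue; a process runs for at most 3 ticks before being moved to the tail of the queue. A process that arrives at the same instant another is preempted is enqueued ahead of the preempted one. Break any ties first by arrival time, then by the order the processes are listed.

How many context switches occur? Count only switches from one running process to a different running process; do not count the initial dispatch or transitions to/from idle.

18

Gantt: | 10 0-1 | idle 1-4 | 17 4-7 | 13 7-10 | 14 10-13 | 15 13-16 | 17 16-19 | 11 19-22 | 16 22-23 | 13 23-26 | 14 26-29 | 12 29-32 | 15 32-35 | 17 35-38 | 11 38-40 | 13 40-43 | 14 43-45 | 12 45-48 | 15 48-50 | 17 50-51 | 12 51-53 |
Completion: 10=1  11=40  12=53  13=43  14=45  15=50  16=23  17=51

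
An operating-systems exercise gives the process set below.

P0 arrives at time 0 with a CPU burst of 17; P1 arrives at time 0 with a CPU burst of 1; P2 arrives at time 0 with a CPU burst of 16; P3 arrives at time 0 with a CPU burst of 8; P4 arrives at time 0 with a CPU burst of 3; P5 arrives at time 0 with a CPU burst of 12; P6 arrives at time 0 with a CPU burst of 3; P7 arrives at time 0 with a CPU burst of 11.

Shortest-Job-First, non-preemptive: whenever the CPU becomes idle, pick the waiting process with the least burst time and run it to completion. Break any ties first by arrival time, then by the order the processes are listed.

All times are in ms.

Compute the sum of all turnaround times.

Schedule: | P1 0-1 | P4 1-4 | P6 4-7 | P3 7-15 | P7 15-26 | P5 26-38 | P2 38-54 | P0 54-71 |
Completion: P0=71  P1=1  P2=54  P3=15  P4=4  P5=38  P6=7  P7=26
Turnaround (C−A): P0=71  P1=1  P2=54  P3=15  P4=4  P5=38  P6=7  P7=26
Turnaround = completion − arrival: P0=71, P1=1, P2=54, P3=15, P4=4, P5=38, P6=7, P7=26
Total turnaround = 71 + 1 + 54 + 15 + 4 + 38 + 7 + 26 = 216

216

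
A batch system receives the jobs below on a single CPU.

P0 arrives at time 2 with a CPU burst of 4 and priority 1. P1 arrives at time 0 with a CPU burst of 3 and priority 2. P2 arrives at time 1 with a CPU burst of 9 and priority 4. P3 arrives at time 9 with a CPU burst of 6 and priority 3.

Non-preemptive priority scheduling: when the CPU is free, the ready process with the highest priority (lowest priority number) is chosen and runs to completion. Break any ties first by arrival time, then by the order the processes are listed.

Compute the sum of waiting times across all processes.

Timeline: | P1 0-3 | P0 3-7 | P2 7-16 | P3 16-22 |
Completion: P0=7  P1=3  P2=16  P3=22
Turnaround (C−A): P0=5  P1=3  P2=15  P3=13
Waiting = turnaround − burst: P0=1, P1=0, P2=6, P3=7
Total waiting = 1 + 0 + 6 + 7 = 14

14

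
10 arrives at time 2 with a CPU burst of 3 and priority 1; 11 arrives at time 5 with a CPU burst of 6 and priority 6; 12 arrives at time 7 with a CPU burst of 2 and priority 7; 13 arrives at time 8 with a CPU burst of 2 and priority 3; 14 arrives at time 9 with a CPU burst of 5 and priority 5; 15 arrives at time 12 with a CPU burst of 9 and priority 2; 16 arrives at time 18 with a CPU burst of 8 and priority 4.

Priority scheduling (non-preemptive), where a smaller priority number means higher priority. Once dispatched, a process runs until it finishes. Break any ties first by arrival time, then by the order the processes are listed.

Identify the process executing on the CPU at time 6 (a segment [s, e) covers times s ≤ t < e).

Schedule: | idle 0-2 | 10 2-5 | 11 5-11 | 13 11-13 | 15 13-22 | 16 22-30 | 14 30-35 | 12 35-37 |
Completion: 10=5  11=11  12=37  13=13  14=35  15=22  16=30

11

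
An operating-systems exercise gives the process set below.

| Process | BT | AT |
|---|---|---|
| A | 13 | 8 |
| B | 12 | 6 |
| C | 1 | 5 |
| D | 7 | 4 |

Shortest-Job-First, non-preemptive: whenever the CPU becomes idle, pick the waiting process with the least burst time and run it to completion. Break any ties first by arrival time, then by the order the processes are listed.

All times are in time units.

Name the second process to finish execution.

Schedule: | idle 0-4 | D 4-11 | C 11-12 | B 12-24 | A 24-37 |
Completion: A=37  B=24  C=12  D=11
Finish order: D → C → B → A

C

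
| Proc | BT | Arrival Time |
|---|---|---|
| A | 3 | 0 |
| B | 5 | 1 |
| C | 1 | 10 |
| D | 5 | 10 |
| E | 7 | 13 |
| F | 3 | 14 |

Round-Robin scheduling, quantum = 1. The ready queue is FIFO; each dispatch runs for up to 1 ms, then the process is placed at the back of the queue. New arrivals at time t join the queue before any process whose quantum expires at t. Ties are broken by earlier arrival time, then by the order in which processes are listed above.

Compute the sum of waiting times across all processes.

Timeline: | A 0-1 | B 1-2 | A 2-3 | B 3-4 | A 4-5 | B 5-8 | idle 8-10 | C 10-11 | D 11-13 | E 13-14 | D 14-15 | F 15-16 | E 16-17 | D 17-18 | F 18-19 | E 19-20 | D 20-21 | F 21-22 | E 22-26 |
Completion: A=5  B=8  C=11  D=21  E=26  F=22
Waiting = turnaround − burst: A=2, B=2, C=0, D=6, E=6, F=5
Total waiting = 2 + 2 + 0 + 6 + 6 + 5 = 21

21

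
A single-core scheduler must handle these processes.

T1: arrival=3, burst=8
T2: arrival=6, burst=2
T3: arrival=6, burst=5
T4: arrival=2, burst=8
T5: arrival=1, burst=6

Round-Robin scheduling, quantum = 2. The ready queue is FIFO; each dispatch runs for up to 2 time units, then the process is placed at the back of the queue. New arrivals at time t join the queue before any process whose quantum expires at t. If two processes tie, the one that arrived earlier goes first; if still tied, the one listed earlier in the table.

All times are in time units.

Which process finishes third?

T4

Gantt: | idle 0-1 | T5 1-3 | T4 3-5 | T1 5-7 | T5 7-9 | T4 9-11 | T2 11-13 | T3 13-15 | T1 15-17 | T5 17-19 | T4 19-21 | T3 21-23 | T1 23-25 | T4 25-27 | T3 27-28 | T1 28-30 |
Completion: T1=30  T2=13  T3=28  T4=27  T5=19
Finish order: T2 → T5 → T4 → T3 → T1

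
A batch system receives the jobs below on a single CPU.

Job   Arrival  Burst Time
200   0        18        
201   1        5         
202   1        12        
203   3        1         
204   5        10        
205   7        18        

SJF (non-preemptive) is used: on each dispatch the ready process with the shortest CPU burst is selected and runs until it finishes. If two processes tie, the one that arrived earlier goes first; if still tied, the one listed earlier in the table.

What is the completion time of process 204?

34

Schedule: | 200 0-18 | 203 18-19 | 201 19-24 | 204 24-34 | 202 34-46 | 205 46-64 |
Completion: 200=18  201=24  202=46  203=19  204=34  205=64
Turnaround (C−A): 200=18  201=23  202=45  203=16  204=29  205=57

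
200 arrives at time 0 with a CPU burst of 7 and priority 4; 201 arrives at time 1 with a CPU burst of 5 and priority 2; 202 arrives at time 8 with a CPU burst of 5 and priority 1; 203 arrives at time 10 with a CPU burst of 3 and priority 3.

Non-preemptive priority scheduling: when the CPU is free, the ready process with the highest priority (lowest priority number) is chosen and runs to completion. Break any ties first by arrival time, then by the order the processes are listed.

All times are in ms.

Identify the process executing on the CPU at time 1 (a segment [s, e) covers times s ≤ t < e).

Timeline: | 200 0-7 | 201 7-12 | 202 12-17 | 203 17-20 |
Completion: 200=7  201=12  202=17  203=20
Turnaround (C−A): 200=7  201=11  202=9  203=10

200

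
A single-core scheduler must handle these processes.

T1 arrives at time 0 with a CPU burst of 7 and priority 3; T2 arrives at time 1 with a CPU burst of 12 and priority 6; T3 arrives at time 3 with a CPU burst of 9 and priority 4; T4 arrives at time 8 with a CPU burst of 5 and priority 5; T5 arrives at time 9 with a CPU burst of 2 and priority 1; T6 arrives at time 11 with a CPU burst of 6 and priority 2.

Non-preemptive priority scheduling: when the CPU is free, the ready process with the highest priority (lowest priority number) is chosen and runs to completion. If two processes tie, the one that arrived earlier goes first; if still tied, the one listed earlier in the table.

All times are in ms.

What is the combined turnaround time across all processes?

103

Schedule: | T1 0-7 | T3 7-16 | T5 16-18 | T6 18-24 | T4 24-29 | T2 29-41 |
Completion: T1=7  T2=41  T3=16  T4=29  T5=18  T6=24
Turnaround (C−A): T1=7  T2=40  T3=13  T4=21  T5=9  T6=13
Turnaround = completion − arrival: T1=7, T2=40, T3=13, T4=21, T5=9, T6=13
Total turnaround = 7 + 40 + 13 + 21 + 9 + 13 = 103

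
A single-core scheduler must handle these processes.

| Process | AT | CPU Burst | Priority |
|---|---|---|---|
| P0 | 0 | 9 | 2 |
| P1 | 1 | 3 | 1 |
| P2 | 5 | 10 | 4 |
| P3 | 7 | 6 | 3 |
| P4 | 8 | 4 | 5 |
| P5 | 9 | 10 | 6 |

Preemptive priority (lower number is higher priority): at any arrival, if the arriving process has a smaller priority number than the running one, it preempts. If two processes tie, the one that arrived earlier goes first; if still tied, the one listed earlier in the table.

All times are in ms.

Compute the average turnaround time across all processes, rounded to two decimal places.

17.67

Gantt: | P0 0-1 | P1 1-4 | P0 4-12 | P3 12-18 | P2 18-28 | P4 28-32 | P5 32-42 |
Completion: P0=12  P1=4  P2=28  P3=18  P4=32  P5=42
Turnaround (C−A): P0=12  P1=3  P2=23  P3=11  P4=24  P5=33
Turnaround times: P0=12, P1=3, P2=23, P3=11, P4=24, P5=33
Average turnaround = (12+3+23+11+24+33) / 6 = 106/6 = 17.67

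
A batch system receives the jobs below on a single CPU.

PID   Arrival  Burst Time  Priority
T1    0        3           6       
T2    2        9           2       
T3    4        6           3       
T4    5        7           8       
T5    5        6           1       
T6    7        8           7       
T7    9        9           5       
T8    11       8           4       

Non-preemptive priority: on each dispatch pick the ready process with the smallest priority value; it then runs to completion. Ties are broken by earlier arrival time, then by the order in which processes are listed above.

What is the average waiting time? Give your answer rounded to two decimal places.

Schedule: | T1 0-3 | T2 3-12 | T5 12-18 | T3 18-24 | T8 24-32 | T7 32-41 | T6 41-49 | T4 49-56 |
Completion: T1=3  T2=12  T3=24  T4=56  T5=18  T6=49  T7=41  T8=32
Waiting times: T1=0, T2=1, T3=14, T4=44, T5=7, T6=34, T7=23, T8=13
Average waiting = (0+1+14+44+7+34+23+13) / 8 = 136/8 = 17.00

17.00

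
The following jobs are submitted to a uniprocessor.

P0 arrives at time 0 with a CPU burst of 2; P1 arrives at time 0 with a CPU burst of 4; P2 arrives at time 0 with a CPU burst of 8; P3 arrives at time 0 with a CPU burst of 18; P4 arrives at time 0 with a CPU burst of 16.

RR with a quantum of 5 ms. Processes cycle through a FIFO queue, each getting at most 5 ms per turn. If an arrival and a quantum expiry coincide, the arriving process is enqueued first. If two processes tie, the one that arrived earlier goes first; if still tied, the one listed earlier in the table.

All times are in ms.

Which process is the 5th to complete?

P4

Gantt: | P0 0-2 | P1 2-6 | P2 6-11 | P3 11-16 | P4 16-21 | P2 21-24 | P3 24-29 | P4 29-34 | P3 34-39 | P4 39-44 | P3 44-47 | P4 47-48 |
Completion: P0=2  P1=6  P2=24  P3=47  P4=48
Finish order: P0 → P1 → P2 → P3 → P4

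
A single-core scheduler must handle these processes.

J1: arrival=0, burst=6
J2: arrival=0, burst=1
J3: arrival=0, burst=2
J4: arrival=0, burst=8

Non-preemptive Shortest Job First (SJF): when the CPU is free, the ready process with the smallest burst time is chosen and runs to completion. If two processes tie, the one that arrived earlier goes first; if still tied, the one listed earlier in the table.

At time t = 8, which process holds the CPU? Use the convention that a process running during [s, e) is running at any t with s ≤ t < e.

J1

Gantt: | J2 0-1 | J3 1-3 | J1 3-9 | J4 9-17 |
Completion: J1=9  J2=1  J3=3  J4=17
Turnaround (C−A): J1=9  J2=1  J3=3  J4=17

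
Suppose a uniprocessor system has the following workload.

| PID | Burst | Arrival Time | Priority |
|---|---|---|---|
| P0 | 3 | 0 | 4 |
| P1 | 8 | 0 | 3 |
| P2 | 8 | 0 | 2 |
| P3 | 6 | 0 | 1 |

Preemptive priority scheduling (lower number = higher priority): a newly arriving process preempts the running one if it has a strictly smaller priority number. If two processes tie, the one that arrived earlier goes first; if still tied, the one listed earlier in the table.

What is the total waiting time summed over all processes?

Schedule: | P3 0-6 | P2 6-14 | P1 14-22 | P0 22-25 |
Completion: P0=25  P1=22  P2=14  P3=6
Waiting = turnaround − burst: P0=22, P1=14, P2=6, P3=0
Total waiting = 22 + 14 + 6 + 0 = 42

42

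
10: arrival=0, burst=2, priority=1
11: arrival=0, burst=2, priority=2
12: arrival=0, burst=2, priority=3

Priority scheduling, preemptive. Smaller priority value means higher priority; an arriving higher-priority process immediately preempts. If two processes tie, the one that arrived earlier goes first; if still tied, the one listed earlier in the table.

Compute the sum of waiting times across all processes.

Timeline: | 10 0-2 | 11 2-4 | 12 4-6 |
Completion: 10=2  11=4  12=6
Waiting = turnaround − burst: 10=0, 11=2, 12=4
Total waiting = 0 + 2 + 4 = 6

6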